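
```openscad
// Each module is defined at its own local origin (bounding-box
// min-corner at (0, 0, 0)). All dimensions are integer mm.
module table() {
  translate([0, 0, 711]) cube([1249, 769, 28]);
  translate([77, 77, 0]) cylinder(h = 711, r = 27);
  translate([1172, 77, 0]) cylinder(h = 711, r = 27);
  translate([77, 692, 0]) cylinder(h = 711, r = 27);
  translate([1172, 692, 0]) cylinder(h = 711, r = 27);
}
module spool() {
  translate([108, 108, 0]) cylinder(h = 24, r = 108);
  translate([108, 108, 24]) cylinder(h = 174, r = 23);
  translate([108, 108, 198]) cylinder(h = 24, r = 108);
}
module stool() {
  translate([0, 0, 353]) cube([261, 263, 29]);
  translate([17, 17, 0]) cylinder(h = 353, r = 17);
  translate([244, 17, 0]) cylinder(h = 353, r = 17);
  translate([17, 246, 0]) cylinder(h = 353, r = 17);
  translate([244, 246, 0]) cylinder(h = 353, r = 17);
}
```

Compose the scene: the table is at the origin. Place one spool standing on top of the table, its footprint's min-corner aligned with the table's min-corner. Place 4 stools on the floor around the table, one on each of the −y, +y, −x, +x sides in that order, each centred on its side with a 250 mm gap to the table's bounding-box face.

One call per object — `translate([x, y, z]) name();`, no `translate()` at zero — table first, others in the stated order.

table();
translate([0, 0, 739]) spool();
translate([494, -513, 0]) stool();
translate([494, 1019, 0]) stool();
translate([-511, 253, 0]) stool();
translate([1499, 253, 0]) stool();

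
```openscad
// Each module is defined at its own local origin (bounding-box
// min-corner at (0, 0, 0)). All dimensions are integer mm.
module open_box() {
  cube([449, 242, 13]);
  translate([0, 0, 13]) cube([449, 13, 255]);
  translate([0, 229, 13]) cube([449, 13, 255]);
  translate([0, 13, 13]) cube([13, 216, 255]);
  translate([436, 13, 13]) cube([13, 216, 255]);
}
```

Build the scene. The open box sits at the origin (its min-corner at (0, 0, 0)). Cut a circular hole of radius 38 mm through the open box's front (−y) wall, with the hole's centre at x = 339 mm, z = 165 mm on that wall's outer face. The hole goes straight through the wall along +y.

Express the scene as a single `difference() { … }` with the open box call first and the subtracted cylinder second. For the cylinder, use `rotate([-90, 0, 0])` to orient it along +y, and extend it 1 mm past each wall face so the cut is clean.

difference() {
  open_box();
  translate([339, -1, 165]) rotate([-90, 0, 0]) cylinder(h = 15, r = 38);
}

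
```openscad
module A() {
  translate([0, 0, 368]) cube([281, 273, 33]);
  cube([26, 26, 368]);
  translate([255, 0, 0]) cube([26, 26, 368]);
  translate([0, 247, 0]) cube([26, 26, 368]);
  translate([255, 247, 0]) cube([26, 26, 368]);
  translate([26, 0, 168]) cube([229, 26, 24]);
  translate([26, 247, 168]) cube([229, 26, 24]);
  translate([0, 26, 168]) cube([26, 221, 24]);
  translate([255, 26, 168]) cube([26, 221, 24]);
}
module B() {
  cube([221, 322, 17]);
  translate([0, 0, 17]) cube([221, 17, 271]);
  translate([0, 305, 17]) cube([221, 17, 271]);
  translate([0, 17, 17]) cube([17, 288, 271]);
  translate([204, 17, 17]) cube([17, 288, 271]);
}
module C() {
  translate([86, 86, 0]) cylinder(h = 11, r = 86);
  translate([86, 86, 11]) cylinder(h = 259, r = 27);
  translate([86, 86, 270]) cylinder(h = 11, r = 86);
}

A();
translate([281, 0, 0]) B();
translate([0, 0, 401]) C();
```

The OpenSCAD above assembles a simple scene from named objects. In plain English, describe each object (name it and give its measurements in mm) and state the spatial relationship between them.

A is a four-legged stool. The seat is 281×273 mm, 33 mm thick, top at z = 401 mm. It stands on four square legs, each 26×26 mm in cross-section, from z = 0 to the seat underside, each flush with a corner of the seat. Four stretchers, 26 mm wide and 24 mm tall, connect adjacent legs with their undersides at z = 168 mm, each running between the inner faces of the legs it joins and aligned with the legs' outer faces on the other axis.

B is an open-topped rectangular box: outside dimensions 221×322×288 mm, with a uniform wall and base thickness of 17 mm. The base is a full 221×322 slab on the floor; four walls sit on top of the base. The front and back walls (the −y and +y sides) span the full width; the two side walls fit between them.

C is a spool: two coaxial disc flanges of radius 86 mm and thickness 11 mm, joined by a core cylinder of radius 27 mm and height 259 mm. The lower flange rests on z = 0 and the three cylinders share a vertical axis.

The open box is against the stool's +x side, with their −y faces flush. The spool is on top of the stool.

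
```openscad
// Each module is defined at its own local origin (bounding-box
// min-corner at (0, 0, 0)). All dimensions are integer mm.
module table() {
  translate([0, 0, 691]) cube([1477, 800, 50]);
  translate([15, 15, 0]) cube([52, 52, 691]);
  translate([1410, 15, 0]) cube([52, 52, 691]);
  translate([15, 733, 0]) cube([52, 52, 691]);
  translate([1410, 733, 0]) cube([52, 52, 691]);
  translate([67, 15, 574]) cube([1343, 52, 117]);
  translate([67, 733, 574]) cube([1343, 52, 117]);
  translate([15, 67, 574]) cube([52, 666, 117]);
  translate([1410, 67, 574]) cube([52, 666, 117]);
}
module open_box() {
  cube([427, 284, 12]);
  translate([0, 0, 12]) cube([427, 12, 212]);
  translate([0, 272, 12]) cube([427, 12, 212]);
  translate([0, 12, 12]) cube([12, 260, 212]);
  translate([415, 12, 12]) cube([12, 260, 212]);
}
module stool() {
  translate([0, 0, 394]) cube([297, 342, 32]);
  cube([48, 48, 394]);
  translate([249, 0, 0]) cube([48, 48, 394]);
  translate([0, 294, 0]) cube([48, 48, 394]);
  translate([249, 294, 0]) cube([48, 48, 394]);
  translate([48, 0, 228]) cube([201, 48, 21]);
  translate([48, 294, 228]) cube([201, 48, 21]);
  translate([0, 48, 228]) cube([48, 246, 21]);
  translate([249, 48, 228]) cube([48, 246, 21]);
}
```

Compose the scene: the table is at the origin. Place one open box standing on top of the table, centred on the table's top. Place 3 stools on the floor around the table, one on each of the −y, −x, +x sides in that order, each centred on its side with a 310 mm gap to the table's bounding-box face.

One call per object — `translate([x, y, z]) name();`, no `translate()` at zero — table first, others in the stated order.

table();
translate([525, 258, 741]) open_box();
translate([590, -652, 0]) stool();
translate([-607, 229, 0]) stool();
translate([1787, 229, 0]) stool();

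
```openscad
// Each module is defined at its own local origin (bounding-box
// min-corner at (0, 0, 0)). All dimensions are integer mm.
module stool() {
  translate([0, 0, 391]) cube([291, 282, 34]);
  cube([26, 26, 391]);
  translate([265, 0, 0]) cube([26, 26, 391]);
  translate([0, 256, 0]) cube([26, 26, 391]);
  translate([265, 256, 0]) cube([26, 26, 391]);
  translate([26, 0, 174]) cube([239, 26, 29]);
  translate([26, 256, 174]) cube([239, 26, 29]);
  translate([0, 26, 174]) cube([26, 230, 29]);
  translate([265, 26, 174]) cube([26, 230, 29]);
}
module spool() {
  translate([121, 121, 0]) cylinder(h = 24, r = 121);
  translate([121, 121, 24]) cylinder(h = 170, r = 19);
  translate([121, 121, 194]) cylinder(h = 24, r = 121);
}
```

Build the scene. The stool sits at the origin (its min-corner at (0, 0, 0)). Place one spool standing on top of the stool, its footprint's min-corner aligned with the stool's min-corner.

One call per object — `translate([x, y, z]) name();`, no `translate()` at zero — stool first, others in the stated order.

stool();
translate([0, 0, 425]) spool();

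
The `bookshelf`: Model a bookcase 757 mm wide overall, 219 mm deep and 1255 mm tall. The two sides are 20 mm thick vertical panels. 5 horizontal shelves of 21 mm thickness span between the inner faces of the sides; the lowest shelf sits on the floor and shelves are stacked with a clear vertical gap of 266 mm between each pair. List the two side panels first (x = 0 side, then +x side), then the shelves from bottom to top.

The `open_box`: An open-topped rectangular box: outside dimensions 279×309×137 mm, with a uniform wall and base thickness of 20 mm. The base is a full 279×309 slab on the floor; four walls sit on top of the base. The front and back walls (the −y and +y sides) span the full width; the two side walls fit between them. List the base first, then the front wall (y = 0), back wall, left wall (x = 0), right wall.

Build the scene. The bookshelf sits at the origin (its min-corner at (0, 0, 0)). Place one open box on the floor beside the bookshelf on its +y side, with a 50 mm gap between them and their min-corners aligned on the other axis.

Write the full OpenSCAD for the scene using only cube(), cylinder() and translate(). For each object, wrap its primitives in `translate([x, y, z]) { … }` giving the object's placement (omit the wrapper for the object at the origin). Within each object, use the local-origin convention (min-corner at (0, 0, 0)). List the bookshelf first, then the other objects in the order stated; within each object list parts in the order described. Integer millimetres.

cube([20, 219, 1255]);
translate([737, 0, 0]) cube([20, 219, 1255]);
translate([20, 0, 0]) cube([717, 219, 21]);
translate([20, 0, 287]) cube([717, 219, 21]);
translate([20, 0, 574]) cube([717, 219, 21]);
translate([20, 0, 861]) cube([717, 219, 21]);
translate([20, 0, 1148]) cube([717, 219, 21]);
translate([0, 269, 0]) {
  cube([279, 309, 20]);
  translate([0, 0, 20]) cube([279, 20, 117]);
  translate([0, 289, 20]) cube([279, 20, 117]);
  translate([0, 20, 20]) cube([20, 269, 117]);
  translate([259, 20, 20]) cube([20, 269, 117]);
}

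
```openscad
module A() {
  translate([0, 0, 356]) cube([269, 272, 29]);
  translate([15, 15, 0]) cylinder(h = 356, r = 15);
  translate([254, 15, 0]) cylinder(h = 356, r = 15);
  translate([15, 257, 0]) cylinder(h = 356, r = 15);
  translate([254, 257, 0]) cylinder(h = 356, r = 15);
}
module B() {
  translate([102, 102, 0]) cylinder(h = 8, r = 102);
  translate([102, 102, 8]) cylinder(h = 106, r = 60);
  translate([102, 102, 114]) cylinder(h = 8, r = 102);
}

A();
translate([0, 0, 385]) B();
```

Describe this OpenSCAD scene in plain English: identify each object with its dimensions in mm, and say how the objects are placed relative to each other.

A is a simple wooden stool: a rectangular seat 269 mm (x) by 272 mm (y), 29 mm thick, top face at z = 385 mm, on four round legs, each 30 mm in diameter. The legs rest on z = 0, each leg's axis is inset half a diameter from the nearest pair of seat edges (so the leg's bounding box is flush with the corner).

B is a spool: two coaxial disc flanges of radius 102 mm and thickness 8 mm, joined by a core cylinder of radius 60 mm and height 106 mm. The lower flange rests on z = 0 and the three cylinders share a vertical axis.

The spool is on top of the stool.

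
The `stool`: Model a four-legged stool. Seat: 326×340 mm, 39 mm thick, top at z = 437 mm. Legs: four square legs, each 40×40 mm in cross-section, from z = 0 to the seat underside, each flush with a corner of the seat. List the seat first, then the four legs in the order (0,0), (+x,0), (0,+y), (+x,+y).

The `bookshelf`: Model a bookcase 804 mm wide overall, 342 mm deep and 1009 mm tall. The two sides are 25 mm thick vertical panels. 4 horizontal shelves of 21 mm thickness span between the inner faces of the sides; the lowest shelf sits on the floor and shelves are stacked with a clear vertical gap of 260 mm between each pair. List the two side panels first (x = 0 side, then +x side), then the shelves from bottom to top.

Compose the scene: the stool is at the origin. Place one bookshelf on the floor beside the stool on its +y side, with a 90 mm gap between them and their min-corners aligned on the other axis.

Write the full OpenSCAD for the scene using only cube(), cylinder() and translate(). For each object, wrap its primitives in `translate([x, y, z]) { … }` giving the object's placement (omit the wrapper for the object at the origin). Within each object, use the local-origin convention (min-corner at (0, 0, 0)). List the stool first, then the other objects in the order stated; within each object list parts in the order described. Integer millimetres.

translate([0, 0, 398]) cube([326, 340, 39]);
cube([40, 40, 398]);
translate([286, 0, 0]) cube([40, 40, 398]);
translate([0, 300, 0]) cube([40, 40, 398]);
translate([286, 300, 0]) cube([40, 40, 398]);
translate([0, 430, 0]) {
  cube([25, 342, 1009]);
  translate([779, 0, 0]) cube([25, 342, 1009]);
  translate([25, 0, 0]) cube([754, 342, 21]);
  translate([25, 0, 281]) cube([754, 342, 21]);
  translate([25, 0, 562]) cube([754, 342, 21]);
  translate([25, 0, 843]) cube([754, 342, 21]);
}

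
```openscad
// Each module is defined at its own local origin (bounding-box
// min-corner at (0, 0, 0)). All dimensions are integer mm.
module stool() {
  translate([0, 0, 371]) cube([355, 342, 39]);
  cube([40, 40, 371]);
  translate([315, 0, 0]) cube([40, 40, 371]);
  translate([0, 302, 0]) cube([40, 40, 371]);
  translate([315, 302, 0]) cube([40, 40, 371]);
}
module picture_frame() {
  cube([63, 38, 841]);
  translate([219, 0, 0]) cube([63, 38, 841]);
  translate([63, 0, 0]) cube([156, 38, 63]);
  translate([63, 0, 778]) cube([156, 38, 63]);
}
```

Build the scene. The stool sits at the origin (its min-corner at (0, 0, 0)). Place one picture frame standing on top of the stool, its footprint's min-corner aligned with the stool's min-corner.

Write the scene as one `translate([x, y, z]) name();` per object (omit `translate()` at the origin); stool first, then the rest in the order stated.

stool();
translate([0, 0, 410]) picture_frame();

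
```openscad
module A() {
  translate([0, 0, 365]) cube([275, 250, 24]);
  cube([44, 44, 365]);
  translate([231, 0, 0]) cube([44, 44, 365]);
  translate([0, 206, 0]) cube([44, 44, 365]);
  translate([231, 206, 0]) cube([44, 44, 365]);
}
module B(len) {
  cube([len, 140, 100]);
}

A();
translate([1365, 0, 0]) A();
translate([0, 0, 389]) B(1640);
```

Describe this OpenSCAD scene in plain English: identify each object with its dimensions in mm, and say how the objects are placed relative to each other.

A is a four-legged stool. The seat is a 275×250×24 mm slab whose top surface is at z = 389 mm; four square legs, each 44×44 mm in cross-section, run from the floor (z = 0) to the underside of the seat, each flush with a corner of the seat.

B is a rectangular beam 1640 mm long (x), 140 mm deep (y), 100 mm thick (z).

The beam spans the tops of two stools placed 1090 mm apart, resting at z = 389 mm.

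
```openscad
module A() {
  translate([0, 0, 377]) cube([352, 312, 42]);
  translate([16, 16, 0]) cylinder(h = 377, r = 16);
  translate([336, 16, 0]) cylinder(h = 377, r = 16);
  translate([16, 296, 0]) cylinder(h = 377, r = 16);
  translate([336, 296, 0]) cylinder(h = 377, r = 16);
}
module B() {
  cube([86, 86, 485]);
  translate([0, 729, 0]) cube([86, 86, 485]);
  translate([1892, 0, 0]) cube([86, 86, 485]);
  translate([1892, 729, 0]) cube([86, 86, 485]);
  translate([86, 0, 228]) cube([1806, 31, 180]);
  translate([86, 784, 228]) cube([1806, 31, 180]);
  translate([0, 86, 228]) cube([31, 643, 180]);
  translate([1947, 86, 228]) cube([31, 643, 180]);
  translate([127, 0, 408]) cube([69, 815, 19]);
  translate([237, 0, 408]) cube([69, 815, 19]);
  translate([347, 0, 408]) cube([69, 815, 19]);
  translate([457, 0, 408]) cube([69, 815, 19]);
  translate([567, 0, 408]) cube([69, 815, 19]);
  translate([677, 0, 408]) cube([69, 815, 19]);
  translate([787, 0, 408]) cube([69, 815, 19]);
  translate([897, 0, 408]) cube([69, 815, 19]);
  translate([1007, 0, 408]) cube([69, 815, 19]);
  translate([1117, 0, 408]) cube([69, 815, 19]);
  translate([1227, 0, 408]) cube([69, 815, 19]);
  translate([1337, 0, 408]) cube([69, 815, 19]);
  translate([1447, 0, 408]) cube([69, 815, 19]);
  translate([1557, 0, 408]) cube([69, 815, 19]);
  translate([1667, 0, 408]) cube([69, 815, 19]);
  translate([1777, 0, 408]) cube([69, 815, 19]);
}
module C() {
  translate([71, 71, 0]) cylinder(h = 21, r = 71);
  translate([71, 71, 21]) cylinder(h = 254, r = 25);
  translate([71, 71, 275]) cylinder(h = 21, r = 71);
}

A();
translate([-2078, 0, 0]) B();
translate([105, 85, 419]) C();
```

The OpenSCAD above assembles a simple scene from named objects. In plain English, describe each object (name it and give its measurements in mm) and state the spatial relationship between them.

A is a four-legged stool. The seat is a 352×312×42 mm slab whose top surface is at z = 419 mm; four round legs, each 32 mm in diameter, run from the floor (z = 0) to the underside of the seat, each leg's axis is inset half a diameter from the nearest pair of seat edges (so the leg's bounding box is flush with the corner).

B is a bed frame 1978 mm long (x) by 815 mm wide (y). Four 86×86 mm corner posts, 485 mm tall, at the corners of the footprint. Four rails of 31 mm thickness and 180 mm height run between adjacent posts with their undersides at z = 228 mm, their outer faces flush with the outside of the frame (the two x-running rails run between the posts' inner faces; the two y-running rails run between the posts' inner faces). 16 slats, each 69 mm wide (x) and 19 mm thick, lie across the top of the two x-running rails, running the full 815 mm width of the frame in y; the slats are evenly spaced along x between the inner faces of the end posts with equal gaps (rounded down to the nearest mm) at the −x end and between each pair — any rounding remainder accumulates at the +x end.

C is a spool: two coaxial disc flanges of radius 71 mm and thickness 21 mm, joined by a core cylinder of radius 25 mm and height 254 mm. The lower flange rests on z = 0 and the three cylinders share a vertical axis.

The bed frame is on the floor beside the stool on its −x side. The spool is on top of the stool, centred.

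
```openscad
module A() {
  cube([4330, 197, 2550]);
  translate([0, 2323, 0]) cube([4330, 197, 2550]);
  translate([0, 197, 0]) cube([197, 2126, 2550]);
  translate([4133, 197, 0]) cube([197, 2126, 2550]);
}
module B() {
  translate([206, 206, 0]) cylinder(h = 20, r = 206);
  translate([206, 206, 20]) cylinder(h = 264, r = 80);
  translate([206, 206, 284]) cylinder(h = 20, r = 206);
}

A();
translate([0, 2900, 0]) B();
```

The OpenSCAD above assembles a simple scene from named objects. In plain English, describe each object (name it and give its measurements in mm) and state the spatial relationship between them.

A is the wall frame of a small rectangular building: four walls, each 2550 mm tall and 197 mm thick, enclosing a footprint 4330 mm (x) by 2520 mm (y) outside-to-outside, with no floor or roof. The front and back walls (the −y and +y sides) span the full width; the two side walls fit between them.

B is a spool: two coaxial disc flanges of radius 206 mm and thickness 20 mm, joined by a core cylinder of radius 80 mm and height 264 mm. The lower flange rests on z = 0 and the three cylinders share a vertical axis.

The spool is on the floor beside the house frame on its +y side.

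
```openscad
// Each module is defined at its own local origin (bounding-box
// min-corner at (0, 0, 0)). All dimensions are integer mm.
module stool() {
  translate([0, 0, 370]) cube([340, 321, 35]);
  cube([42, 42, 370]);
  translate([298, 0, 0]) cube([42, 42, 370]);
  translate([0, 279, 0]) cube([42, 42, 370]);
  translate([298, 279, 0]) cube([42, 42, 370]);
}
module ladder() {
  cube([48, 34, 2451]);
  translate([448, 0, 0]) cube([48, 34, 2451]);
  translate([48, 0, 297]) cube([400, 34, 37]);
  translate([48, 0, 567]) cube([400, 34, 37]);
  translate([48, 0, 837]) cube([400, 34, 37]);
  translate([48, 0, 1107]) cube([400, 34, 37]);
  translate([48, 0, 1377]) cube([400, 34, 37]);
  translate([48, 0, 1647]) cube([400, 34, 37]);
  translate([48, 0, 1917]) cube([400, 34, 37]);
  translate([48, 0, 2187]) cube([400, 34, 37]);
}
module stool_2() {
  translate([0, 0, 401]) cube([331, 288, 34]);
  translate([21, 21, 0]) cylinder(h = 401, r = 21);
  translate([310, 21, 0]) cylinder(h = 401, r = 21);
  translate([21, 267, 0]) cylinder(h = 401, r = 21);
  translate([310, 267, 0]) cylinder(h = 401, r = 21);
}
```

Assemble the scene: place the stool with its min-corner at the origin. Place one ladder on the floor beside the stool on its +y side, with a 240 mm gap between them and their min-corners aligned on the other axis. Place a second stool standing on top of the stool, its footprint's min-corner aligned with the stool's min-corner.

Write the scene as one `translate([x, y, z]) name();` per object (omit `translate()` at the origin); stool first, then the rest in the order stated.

stool();
translate([0, 561, 0]) ladder();
translate([0, 0, 405]) stool_2();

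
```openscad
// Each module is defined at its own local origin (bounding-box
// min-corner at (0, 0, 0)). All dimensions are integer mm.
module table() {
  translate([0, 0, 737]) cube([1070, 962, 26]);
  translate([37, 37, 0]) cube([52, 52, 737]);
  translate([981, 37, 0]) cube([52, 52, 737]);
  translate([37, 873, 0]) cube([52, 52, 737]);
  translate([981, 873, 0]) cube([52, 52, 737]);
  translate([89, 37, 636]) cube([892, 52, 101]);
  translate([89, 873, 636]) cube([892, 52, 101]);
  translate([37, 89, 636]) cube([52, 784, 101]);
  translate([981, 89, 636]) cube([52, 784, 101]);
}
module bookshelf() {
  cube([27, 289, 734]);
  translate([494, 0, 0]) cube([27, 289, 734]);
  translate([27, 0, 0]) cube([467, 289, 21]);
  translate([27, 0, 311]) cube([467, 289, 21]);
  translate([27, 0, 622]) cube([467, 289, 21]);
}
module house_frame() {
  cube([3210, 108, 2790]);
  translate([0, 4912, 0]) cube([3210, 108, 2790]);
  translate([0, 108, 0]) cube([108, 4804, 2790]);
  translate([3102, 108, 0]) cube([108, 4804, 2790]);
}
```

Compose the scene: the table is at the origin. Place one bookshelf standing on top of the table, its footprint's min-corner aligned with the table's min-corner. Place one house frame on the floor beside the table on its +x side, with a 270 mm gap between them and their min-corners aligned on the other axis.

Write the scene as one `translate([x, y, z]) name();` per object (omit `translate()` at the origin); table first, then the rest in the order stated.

table();
translate([0, 0, 763]) bookshelf();
translate([1340, 0, 0]) house_frame();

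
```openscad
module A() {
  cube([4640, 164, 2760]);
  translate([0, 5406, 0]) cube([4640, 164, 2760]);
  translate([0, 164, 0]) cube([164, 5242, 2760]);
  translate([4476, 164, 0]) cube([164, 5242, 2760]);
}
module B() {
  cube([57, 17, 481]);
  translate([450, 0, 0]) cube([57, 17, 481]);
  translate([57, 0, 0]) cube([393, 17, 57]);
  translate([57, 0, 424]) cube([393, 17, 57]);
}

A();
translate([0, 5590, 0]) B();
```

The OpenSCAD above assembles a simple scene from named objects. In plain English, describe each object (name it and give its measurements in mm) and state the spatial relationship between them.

A is a box-shaped house frame (walls only): outside footprint 4640×5570 mm, wall height 2760 mm, wall thickness 164 mm. The two y-facing walls run the full x-width; the two x-facing walls fit between the inner faces of the y-facing walls.

B is a picture frame with a 393×367 mm rectangular opening (x by z) and a uniform 57 mm border on every side. Frame depth is 17 mm along y. It is built from two vertical stiles running the full outside height and two horizontal rails spanning the gap between the stiles.

The picture frame is on the floor beside the house frame on its +y side.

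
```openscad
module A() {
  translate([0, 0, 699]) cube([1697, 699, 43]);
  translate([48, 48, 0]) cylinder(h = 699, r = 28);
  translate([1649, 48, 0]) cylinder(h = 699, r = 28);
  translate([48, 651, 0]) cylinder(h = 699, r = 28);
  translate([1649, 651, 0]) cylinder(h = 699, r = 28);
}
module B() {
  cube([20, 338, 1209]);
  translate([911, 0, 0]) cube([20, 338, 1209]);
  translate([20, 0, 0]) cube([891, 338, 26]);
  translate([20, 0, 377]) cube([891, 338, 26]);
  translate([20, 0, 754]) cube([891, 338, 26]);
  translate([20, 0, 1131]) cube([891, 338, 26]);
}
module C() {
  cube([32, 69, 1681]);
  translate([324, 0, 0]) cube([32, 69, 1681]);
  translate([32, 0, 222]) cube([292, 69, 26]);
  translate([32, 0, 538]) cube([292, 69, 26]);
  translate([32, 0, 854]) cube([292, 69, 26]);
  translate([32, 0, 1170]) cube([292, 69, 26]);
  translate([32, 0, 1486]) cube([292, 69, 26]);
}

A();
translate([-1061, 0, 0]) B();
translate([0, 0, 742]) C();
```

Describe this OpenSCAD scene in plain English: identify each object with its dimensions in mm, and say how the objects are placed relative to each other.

A is a table with a 1697×699 mm rectangular top, 43 mm thick, top surface at z = 742 mm, supported by four round legs of 56 mm diameter, each leg's bounding box inset 20 mm from the nearest pair of top edges, running from the floor.

B is an open bookshelf. Two side panels, each 20 mm thick, 338 mm deep and 1209 mm tall, stand 931 mm apart (outside-to-outside). Between them sit 4 shelves, each 26 mm thick and 338 mm deep, spanning the full gap between the sides. The bottom shelf rests on the floor (its underside at z = 0) and the clear gap between one shelf's top and the next shelf's underside is 351 mm.

C is a wooden ladder with two side rails of 32×69 mm section and 1681 mm height, set 356 mm apart overall. Between them run 5 rectangular rungs (69 mm deep, 26 mm thick), front faces flush with the rails' −y face. The bottom of the first rung is 222 mm above the floor and each subsequent rung is 316 mm higher than the one below.

The bookshelf is on the floor beside the table on its −x side. The ladder is on top of the table.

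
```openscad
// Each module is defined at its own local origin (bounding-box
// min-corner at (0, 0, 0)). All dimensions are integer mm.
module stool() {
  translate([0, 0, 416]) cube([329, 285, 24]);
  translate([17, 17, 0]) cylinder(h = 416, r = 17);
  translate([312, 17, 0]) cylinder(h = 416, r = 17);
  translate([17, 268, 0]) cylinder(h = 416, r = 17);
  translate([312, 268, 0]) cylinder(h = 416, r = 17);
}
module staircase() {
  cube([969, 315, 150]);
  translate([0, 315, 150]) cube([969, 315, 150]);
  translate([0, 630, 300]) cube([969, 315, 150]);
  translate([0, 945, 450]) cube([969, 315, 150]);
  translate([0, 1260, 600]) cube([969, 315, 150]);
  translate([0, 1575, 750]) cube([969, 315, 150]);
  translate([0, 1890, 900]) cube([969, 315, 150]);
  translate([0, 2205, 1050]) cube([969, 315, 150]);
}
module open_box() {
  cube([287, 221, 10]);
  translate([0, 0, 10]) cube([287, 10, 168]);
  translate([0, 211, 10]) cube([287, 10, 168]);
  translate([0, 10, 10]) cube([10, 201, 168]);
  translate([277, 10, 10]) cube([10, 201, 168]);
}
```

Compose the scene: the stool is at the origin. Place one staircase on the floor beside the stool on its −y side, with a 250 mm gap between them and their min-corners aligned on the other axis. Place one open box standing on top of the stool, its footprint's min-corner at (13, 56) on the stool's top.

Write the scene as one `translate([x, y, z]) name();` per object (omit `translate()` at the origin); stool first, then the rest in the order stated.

stool();
translate([0, -2770, 0]) staircase();
translate([13, 56, 440]) open_box();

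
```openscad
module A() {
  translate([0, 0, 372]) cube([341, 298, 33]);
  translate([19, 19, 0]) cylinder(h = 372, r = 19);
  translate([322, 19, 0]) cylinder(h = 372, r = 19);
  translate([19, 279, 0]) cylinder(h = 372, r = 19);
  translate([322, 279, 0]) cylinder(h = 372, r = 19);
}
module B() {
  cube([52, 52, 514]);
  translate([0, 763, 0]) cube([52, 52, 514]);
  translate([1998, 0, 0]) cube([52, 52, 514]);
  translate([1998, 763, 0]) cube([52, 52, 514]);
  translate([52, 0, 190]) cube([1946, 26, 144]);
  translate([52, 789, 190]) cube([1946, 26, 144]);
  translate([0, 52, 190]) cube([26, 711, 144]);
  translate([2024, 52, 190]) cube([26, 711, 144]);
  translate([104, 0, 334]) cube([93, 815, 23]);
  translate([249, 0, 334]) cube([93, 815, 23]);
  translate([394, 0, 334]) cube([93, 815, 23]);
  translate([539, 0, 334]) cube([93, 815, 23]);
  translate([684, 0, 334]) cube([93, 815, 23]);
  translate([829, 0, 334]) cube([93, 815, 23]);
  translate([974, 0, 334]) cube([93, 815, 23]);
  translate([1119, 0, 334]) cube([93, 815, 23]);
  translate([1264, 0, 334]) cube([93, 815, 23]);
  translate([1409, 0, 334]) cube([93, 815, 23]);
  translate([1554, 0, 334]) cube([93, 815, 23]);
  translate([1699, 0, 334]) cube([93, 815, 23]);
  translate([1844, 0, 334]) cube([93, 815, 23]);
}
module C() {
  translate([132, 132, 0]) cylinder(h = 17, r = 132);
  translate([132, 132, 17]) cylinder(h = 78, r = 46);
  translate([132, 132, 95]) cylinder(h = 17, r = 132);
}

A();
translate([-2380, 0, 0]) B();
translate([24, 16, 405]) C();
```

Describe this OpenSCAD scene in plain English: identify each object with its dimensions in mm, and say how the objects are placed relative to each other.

A is a four-legged stool. The seat is 341×298 mm, 33 mm thick, top at z = 405 mm. It stands on four round legs, each 38 mm in diameter, from z = 0 to the seat underside, each leg's axis is inset half a diameter from the nearest pair of seat edges (so the leg's bounding box is flush with the corner).

B is a bed frame 2050 mm long (x) by 815 mm wide (y). Four 52×52 mm corner posts, 514 mm tall, at the corners of the footprint. Four rails of 26 mm thickness and 144 mm height run between adjacent posts with their undersides at z = 190 mm, their outer faces flush with the outside of the frame (the two x-running rails run between the posts' inner faces; the two y-running rails run between the posts' inner faces). 13 slats, each 93 mm wide (x) and 23 mm thick, lie across the top of the two x-running rails, running the full 815 mm width of the frame in y; the slats are evenly spaced along x between the inner faces of the end posts with equal gaps (rounded down to the nearest mm) at the −x end and between each pair — any rounding remainder accumulates at the +x end.

C is a spool: two coaxial disc flanges of radius 132 mm and thickness 17 mm, joined by a core cylinder of radius 46 mm and height 78 mm. The lower flange rests on z = 0 and the three cylinders share a vertical axis.

The bed frame is on the floor beside the stool on its −x side. The spool is on top of the stool.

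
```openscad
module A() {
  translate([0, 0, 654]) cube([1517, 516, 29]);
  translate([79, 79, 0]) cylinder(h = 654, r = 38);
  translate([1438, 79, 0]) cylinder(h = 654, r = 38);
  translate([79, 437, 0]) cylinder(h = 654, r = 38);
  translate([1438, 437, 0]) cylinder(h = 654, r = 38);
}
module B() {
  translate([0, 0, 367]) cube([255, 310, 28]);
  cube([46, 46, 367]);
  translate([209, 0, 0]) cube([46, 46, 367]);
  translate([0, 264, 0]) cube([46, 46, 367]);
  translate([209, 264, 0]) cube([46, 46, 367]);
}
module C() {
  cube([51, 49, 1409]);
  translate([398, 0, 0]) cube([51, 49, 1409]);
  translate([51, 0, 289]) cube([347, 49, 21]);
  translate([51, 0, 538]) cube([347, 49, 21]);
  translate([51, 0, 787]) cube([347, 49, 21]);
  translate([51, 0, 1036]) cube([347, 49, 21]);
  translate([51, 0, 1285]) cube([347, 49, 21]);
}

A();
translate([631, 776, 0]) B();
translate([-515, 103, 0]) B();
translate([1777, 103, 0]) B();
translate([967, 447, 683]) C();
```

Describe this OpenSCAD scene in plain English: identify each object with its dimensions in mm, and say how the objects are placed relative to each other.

A is a table: top 1517 mm (x) × 516 mm (y), 29 mm thick, upper face at z = 683 mm, on four round legs of 76 mm diameter, each leg's bounding box inset 41 mm from the nearest pair of top edges, running from z = 0 to the bottom of the top.

B is a four-legged stool. The seat is 255×310 mm, 28 mm thick, top at z = 395 mm. It stands on four square legs, each 46×46 mm in cross-section, from z = 0 to the seat underside, each flush with a corner of the seat.

C is a straight ladder. Two 51×49 mm vertical rails, 1409 mm tall, stand 449 mm apart (outside-to-outside) with their front faces coplanar on the −y side. 5 rungs, each 49 mm deep and 21 mm tall, span between the inner faces of the rails, front faces flush with the rails. The lowest rung's underside is at z = 289 mm and rungs are spaced 249 mm apart (underside to underside).

Three stools sit around the table at the +y, −x, +x sides. The ladder is on top of the table.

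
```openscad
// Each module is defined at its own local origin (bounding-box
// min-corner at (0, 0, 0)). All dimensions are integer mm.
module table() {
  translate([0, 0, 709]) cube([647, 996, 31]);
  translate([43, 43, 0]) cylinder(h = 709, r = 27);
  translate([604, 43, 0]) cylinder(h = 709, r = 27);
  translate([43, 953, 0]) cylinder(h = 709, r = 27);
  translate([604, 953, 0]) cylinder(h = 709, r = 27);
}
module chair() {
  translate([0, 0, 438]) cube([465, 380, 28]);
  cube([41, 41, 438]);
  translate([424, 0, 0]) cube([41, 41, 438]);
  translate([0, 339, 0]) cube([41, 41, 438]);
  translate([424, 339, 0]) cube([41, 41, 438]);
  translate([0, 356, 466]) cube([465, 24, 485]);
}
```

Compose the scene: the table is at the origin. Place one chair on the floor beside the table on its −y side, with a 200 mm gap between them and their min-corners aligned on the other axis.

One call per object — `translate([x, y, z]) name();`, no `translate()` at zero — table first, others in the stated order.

table();
translate([0, -580, 0]) chair();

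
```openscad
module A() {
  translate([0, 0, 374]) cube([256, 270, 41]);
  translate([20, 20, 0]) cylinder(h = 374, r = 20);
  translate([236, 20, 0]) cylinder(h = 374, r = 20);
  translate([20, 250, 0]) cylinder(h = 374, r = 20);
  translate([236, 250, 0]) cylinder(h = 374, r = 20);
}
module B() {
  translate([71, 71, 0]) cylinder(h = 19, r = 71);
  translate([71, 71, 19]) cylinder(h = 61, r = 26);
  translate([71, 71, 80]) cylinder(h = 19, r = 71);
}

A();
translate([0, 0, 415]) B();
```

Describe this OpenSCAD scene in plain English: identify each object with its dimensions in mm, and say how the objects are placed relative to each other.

A is a four-legged stool. The seat is 256×270 mm, 41 mm thick, top at z = 415 mm. It stands on four round legs, each 40 mm in diameter, from z = 0 to the seat underside, each leg's axis is inset half a diameter from the nearest pair of seat edges (so the leg's bounding box is flush with the corner).

B is a spool: two coaxial disc flanges of radius 71 mm and thickness 19 mm, joined by a core cylinder of radius 26 mm and height 61 mm. The lower flange rests on z = 0 and the three cylinders share a vertical axis.

The spool is on top of the stool.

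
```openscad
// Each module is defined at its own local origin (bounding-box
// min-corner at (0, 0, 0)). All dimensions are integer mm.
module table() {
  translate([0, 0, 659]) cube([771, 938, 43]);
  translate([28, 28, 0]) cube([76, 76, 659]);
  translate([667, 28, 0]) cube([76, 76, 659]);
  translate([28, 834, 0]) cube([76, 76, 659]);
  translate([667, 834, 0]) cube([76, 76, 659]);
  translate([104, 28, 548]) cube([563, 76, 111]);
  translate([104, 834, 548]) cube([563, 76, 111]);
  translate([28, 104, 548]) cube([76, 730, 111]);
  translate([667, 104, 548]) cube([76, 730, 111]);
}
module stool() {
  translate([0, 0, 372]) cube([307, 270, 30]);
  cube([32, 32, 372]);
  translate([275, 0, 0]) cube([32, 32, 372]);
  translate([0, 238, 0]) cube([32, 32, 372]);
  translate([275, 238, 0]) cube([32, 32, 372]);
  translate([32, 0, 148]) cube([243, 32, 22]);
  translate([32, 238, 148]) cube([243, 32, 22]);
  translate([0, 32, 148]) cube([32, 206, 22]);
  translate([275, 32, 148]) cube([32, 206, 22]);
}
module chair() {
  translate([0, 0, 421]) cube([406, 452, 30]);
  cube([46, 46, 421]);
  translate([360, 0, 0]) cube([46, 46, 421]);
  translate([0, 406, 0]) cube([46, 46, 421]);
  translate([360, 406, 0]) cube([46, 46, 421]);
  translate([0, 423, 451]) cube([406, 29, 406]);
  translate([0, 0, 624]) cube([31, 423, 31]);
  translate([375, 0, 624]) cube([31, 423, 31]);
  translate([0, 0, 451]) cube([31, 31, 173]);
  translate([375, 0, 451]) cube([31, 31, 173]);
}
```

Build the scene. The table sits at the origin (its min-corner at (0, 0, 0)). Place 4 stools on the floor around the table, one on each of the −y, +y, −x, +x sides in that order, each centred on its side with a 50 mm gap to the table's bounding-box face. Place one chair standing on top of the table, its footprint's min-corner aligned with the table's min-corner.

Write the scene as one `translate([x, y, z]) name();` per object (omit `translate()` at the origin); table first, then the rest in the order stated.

table();
translate([232, -320, 0]) stool();
translate([232, 988, 0]) stool();
translate([-357, 334, 0]) stool();
translate([821, 334, 0]) stool();
translate([0, 0, 702]) chair();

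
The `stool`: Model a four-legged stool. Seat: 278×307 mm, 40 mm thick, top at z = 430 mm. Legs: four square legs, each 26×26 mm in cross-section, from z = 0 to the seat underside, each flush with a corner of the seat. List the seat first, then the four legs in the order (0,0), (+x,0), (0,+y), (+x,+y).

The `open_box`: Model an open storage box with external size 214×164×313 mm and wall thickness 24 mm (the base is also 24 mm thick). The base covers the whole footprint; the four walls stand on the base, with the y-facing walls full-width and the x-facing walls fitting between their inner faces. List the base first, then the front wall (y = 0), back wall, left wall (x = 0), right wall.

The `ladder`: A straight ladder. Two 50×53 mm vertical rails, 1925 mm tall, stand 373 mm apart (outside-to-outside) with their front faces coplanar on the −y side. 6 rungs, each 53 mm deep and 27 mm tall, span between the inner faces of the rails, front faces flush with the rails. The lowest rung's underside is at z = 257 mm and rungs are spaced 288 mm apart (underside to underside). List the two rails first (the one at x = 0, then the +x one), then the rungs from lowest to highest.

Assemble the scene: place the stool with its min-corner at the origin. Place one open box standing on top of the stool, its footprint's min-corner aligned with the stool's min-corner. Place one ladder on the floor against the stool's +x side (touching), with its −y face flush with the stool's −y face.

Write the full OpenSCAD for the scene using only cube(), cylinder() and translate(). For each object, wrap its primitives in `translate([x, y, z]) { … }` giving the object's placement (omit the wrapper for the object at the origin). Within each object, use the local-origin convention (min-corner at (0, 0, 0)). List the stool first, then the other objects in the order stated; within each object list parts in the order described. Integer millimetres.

translate([0, 0, 390]) cube([278, 307, 40]);
cube([26, 26, 390]);
translate([252, 0, 0]) cube([26, 26, 390]);
translate([0, 281, 0]) cube([26, 26, 390]);
translate([252, 281, 0]) cube([26, 26, 390]);
translate([0, 0, 430]) {
  cube([214, 164, 24]);
  translate([0, 0, 24]) cube([214, 24, 289]);
  translate([0, 140, 24]) cube([214, 24, 289]);
  translate([0, 24, 24]) cube([24, 116, 289]);
  translate([190, 24, 24]) cube([24, 116, 289]);
}
translate([278, 0, 0]) {
  cube([50, 53, 1925]);
  translate([323, 0, 0]) cube([50, 53, 1925]);
  translate([50, 0, 257]) cube([273, 53, 27]);
  translate([50, 0, 545]) cube([273, 53, 27]);
  translate([50, 0, 833]) cube([273, 53, 27]);
  translate([50, 0, 1121]) cube([273, 53, 27]);
  translate([50, 0, 1409]) cube([273, 53, 27]);
  translate([50, 0, 1697]) cube([273, 53, 27]);
}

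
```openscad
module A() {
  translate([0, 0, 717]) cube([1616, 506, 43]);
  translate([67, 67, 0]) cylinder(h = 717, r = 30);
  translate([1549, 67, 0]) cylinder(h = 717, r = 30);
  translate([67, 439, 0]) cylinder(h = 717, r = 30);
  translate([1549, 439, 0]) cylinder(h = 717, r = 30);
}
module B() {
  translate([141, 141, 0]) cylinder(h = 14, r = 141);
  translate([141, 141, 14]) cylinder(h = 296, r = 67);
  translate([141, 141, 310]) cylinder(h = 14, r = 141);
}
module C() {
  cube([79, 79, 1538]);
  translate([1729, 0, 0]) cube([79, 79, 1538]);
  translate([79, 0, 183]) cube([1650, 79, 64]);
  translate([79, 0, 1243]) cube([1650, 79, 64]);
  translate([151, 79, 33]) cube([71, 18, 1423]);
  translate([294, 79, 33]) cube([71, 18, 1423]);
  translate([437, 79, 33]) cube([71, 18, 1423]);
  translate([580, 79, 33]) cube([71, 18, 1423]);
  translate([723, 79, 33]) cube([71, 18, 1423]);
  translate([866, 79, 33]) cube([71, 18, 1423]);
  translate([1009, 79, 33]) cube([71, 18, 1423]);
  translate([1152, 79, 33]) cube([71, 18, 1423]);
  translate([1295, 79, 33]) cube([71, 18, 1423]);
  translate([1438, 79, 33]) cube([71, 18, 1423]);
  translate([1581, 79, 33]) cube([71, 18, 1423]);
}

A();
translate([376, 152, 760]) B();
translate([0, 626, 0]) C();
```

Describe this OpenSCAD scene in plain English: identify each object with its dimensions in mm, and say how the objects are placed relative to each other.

A is a table: top 1616 mm (x) × 506 mm (y), 43 mm thick, upper face at z = 760 mm, on four round legs of 60 mm diameter, each leg's bounding box inset 37 mm from the nearest pair of top edges, running from z = 0 to the bottom of the top.

B is a spool: two coaxial disc flanges of radius 141 mm and thickness 14 mm, joined by a core cylinder of radius 67 mm and height 296 mm. The lower flange rests on z = 0 and the three cylinders share a vertical axis.

C is a fence section. Two 79×79 mm posts, 1538 mm tall, stand on the floor with a clear span of 1650 mm between their inner faces. Two horizontal rails of 79×64 mm section span the gap between the posts with their undersides at z = 183 mm and z = 1243 mm, flush with the posts' −y face. 11 pickets, each 71 mm wide, 18 mm thick and 1423 mm tall, are fixed to the +y face of the rails with their bottoms at z = 33 mm, evenly spaced across the span with equal gaps (rounded down to the nearest mm) at the −x end and between each pair — any rounding remainder accumulates at the +x end.

The spool is on top of the table. The fence section is on the floor beside the table on its +y side.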